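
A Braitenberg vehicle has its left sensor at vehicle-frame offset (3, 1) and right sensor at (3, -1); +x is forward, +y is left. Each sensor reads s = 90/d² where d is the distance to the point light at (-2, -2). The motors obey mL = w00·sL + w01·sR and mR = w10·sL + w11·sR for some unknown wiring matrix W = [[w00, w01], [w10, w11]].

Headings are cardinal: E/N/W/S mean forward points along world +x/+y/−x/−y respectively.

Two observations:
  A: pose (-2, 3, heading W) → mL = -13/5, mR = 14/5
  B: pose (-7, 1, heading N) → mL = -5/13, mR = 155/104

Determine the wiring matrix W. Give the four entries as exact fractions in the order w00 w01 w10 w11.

obs A: pose=(-2,3,W) → sL=18/5, sR=2, mL=-13/5, mR=14/5
obs B: pose=(-7,1,N) → sL=5/4, sR=45/26, mL=-5/13, mR=155/104
sensor matrix S = [[18/5, 2], [5/4, 45/26]]; det S = 97/26
solve [mL_A; mL_B] = S·[w00; w01] and [mR_A; mR_B] = S·[w10; w11]:
  w00 = -1, w01 = 1/2, w10 = 1/2, w11 = 1/2

-1 1/2 1/2 1/2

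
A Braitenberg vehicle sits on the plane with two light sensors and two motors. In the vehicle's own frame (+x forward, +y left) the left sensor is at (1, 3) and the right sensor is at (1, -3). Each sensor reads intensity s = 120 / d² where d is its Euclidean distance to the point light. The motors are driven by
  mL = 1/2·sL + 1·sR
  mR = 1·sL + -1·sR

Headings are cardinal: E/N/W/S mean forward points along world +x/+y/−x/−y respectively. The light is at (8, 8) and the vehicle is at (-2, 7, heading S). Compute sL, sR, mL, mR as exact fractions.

left sensor world pos  = (1, 6); dL² = 53
right sensor world pos = (-5, 6); dR² = 173
sL = 120/53 = 120/53
sR = 120/173 = 120/173
mL = 1/2·sL + 1·sR = 16740/9169
mR = 1·sL + -1·sR = 14400/9169

120/53 120/173 16740/9169 14400/9169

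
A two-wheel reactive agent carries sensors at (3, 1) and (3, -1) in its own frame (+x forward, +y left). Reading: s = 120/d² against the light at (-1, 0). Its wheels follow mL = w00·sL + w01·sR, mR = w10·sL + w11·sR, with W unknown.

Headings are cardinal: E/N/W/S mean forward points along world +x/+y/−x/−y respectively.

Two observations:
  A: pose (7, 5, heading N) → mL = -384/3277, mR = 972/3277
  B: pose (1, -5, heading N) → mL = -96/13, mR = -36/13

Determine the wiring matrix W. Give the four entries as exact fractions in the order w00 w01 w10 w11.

-1/2 1/2 -1/2 1

obs A: pose=(7,5,N) → sL=120/113, sR=24/29, mL=-384/3277, mR=972/3277
obs B: pose=(1,-5,N) → sL=24, sR=120/13, mL=-96/13, mR=-36/13
sensor matrix S = [[120/113, 24/29], [24, 120/13]]; det S = -428544/42601
solve [mL_A; mL_B] = S·[w00; w01] and [mR_A; mR_B] = S·[w10; w11]:
  w00 = -1/2, w01 = 1/2, w10 = -1/2, w11 = 1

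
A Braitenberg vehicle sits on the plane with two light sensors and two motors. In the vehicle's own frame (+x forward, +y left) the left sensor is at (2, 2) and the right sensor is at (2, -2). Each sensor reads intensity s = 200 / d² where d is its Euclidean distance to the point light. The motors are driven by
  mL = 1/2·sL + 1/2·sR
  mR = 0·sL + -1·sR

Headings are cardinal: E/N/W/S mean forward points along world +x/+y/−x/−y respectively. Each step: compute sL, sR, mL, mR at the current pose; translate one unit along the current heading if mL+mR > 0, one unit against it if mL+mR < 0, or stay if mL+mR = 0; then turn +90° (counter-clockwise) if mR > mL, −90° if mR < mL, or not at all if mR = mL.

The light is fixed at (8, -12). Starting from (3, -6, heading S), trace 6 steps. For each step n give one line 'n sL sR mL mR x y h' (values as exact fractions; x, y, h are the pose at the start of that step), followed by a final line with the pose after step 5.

0 8 40/13 72/13 -40/13 3 -6 S
1 100/29 100/49 3900/1421 -100/49 3 -7 W
2 200/113 40/13 3560/1469 -40/13 2 -7 N
3 50/13 10 90/13 -10 2 -8 E
4 200/29 40/17 2280/493 -40/17 1 -8 S
5 100/41 100/53 4700/2173 -100/53 1 -9 W
final 0 -9 N

n=0: pose=(3,-6,S); sL=8, sR=40/13; mL=72/13, mR=-40/13; mL+mR=32/13 → advance +1; mR−mL=-112/13 → turn -1·90°
n=1: pose=(3,-7,W); sL=100/29, sR=100/49; mL=3900/1421, mR=-100/49; mL+mR=1000/1421 → advance +1; mR−mL=-6800/1421 → turn -1·90°
n=2: pose=(2,-7,N); sL=200/113, sR=40/13; mL=3560/1469, mR=-40/13; mL+mR=-960/1469 → advance -1; mR−mL=-8080/1469 → turn -1·90°
n=3: pose=(2,-8,E); sL=50/13, sR=10; mL=90/13, mR=-10; mL+mR=-40/13 → advance -1; mR−mL=-220/13 → turn -1·90°
n=4: pose=(1,-8,S); sL=200/29, sR=40/17; mL=2280/493, mR=-40/17; mL+mR=1120/493 → advance +1; mR−mL=-3440/493 → turn -1·90°
n=5: pose=(1,-9,W); sL=100/41, sR=100/53; mL=4700/2173, mR=-100/53; mL+mR=600/2173 → advance +1; mR−mL=-8800/2173 → turn -1·90°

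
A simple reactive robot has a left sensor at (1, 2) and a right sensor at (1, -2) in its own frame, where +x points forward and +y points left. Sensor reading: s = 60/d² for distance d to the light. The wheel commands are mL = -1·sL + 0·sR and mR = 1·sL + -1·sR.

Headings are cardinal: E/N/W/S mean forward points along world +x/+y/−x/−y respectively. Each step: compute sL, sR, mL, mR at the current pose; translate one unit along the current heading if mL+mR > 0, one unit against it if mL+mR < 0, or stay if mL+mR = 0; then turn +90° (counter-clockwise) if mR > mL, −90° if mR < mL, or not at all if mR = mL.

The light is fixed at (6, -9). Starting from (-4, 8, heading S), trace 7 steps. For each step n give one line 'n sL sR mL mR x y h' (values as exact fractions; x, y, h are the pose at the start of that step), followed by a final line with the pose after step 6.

n=0: pose=(-4,8,S); sL=3/16, sR=3/20; mL=-3/16, mR=3/80; mL+mR=-3/20 → advance -1; mR−mL=9/40 → turn +1·90°
n=1: pose=(-4,9,E); sL=60/481, sR=60/337; mL=-60/481, mR=-8640/162097; mL+mR=-60/337 → advance -1; mR−mL=11580/162097 → turn +1·90°
n=2: pose=(-5,9,N); sL=6/53, sR=30/221; mL=-6/53, mR=-264/11713; mL+mR=-30/221 → advance -1; mR−mL=1062/11713 → turn +1·90°
n=3: pose=(-5,8,W); sL=20/123, sR=12/101; mL=-20/123, mR=544/12423; mL+mR=-12/101 → advance -1; mR−mL=2564/12423 → turn +1·90°
n=4: pose=(-4,8,S); sL=3/16, sR=3/20; mL=-3/16, mR=3/80; mL+mR=-3/20 → advance -1; mR−mL=9/40 → turn +1·90°
n=5: pose=(-4,9,E); sL=60/481, sR=60/337; mL=-60/481, mR=-8640/162097; mL+mR=-60/337 → advance -1; mR−mL=11580/162097 → turn +1·90°
n=6: pose=(-5,9,N); sL=6/53, sR=30/221; mL=-6/53, mR=-264/11713; mL+mR=-30/221 → advance -1; mR−mL=1062/11713 → turn +1·90°

0 3/16 3/20 -3/16 3/80 -4 8 S
1 60/481 60/337 -60/481 -8640/162097 -4 9 E
2 6/53 30/221 -6/53 -264/11713 -5 9 N
3 20/123 12/101 -20/123 544/12423 -5 8 W
4 3/16 3/20 -3/16 3/80 -4 8 S
5 60/481 60/337 -60/481 -8640/162097 -4 9 E
6 6/53 30/221 -6/53 -264/11713 -5 9 N
final -5 8 W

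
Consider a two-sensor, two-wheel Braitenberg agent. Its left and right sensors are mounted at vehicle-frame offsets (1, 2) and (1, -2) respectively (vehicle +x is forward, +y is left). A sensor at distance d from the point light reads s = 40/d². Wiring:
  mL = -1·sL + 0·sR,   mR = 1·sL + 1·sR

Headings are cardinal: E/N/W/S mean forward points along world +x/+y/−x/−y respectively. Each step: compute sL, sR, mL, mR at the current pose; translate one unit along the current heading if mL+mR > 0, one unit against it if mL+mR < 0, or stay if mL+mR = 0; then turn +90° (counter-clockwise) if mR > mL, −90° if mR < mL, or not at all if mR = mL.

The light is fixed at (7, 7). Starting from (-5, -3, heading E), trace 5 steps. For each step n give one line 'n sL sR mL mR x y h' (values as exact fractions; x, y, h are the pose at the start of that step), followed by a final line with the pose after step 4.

n=0: pose=(-5,-3,E); sL=8/37, sR=8/53; mL=-8/37, mR=720/1961; mL+mR=8/53 → advance +1; mR−mL=1144/1961 → turn +1·90°
n=1: pose=(-4,-3,N); sL=4/25, sR=20/81; mL=-4/25, mR=824/2025; mL+mR=20/81 → advance +1; mR−mL=1148/2025 → turn +1·90°
n=2: pose=(-4,-2,W); sL=8/53, sR=40/193; mL=-8/53, mR=3664/10229; mL+mR=40/193 → advance +1; mR−mL=5208/10229 → turn +1·90°
n=3: pose=(-5,-2,S); sL=1/5, sR=5/37; mL=-1/5, mR=62/185; mL+mR=5/37 → advance +1; mR−mL=99/185 → turn +1·90°
n=4: pose=(-5,-3,E); sL=8/37, sR=8/53; mL=-8/37, mR=720/1961; mL+mR=8/53 → advance +1; mR−mL=1144/1961 → turn +1·90°

0 8/37 8/53 -8/37 720/1961 -5 -3 E
1 4/25 20/81 -4/25 824/2025 -4 -3 N
2 8/53 40/193 -8/53 3664/10229 -4 -2 W
3 1/5 5/37 -1/5 62/185 -5 -2 S
4 8/37 8/53 -8/37 720/1961 -5 -3 E
final -4 -3 N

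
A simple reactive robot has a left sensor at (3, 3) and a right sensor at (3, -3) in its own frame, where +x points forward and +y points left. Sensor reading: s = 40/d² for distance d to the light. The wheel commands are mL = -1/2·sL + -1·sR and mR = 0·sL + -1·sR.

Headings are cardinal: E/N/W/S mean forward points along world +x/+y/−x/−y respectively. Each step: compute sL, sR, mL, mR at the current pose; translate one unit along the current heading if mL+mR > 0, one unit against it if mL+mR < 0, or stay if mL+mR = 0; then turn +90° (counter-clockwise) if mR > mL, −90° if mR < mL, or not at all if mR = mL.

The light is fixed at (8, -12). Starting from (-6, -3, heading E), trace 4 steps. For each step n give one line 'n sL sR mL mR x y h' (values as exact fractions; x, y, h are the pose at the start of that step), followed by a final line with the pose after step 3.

0 8/53 40/157 -2748/8321 -40/157 -6 -3 E
1 10/117 5/36 -85/468 -5/36 -7 -3 N
2 40/349 8/89 -4572/31061 -8/89 -7 -4 W
3 20/73 20/157 -3030/11461 -20/157 -6 -4 S
final -6 -3 E

n=0: pose=(-6,-3,E); sL=8/53, sR=40/157; mL=-2748/8321, mR=-40/157; mL+mR=-4868/8321 → advance -1; mR−mL=4/53 → turn +1·90°
n=1: pose=(-7,-3,N); sL=10/117, sR=5/36; mL=-85/468, mR=-5/36; mL+mR=-25/78 → advance -1; mR−mL=5/117 → turn +1·90°
n=2: pose=(-7,-4,W); sL=40/349, sR=8/89; mL=-4572/31061, mR=-8/89; mL+mR=-7364/31061 → advance -1; mR−mL=20/349 → turn +1·90°
n=3: pose=(-6,-4,S); sL=20/73, sR=20/157; mL=-3030/11461, mR=-20/157; mL+mR=-4490/11461 → advance -1; mR−mL=10/73 → turn +1·90°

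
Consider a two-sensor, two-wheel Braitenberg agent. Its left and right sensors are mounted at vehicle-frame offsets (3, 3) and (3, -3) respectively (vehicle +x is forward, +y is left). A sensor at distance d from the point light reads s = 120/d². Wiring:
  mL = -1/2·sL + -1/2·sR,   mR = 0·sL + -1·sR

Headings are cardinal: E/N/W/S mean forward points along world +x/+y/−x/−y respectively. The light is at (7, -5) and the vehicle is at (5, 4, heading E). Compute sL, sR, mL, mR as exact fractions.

24/29 120/37 -2184/1073 -120/37

left sensor world pos  = (8, 7); dL² = 145
right sensor world pos = (8, 1); dR² = 37
sL = 120/145 = 24/29
sR = 120/37 = 120/37
mL = -1/2·sL + -1/2·sR = -2184/1073
mR = 0·sL + -1·sR = -120/37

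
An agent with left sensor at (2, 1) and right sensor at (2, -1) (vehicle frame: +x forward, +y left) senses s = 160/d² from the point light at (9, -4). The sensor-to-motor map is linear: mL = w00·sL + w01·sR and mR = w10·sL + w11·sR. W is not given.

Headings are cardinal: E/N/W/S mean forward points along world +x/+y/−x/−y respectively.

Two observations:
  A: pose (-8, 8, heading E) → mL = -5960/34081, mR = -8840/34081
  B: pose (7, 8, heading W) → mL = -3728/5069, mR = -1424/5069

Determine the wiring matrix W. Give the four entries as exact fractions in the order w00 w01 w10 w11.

obs A: pose=(-8,8,E) → sL=80/197, sR=80/173, mL=-5960/34081, mR=-8840/34081
obs B: pose=(7,8,W) → sL=160/137, sR=32/37, mL=-3728/5069, mR=-1424/5069
sensor matrix S = [[80/197, 80/173], [160/137, 32/37]]; det S = -32624640/172756589
solve [mL_A; mL_B] = S·[w00; w01] and [mR_A; mR_B] = S·[w10; w11]:
  w00 = -1, w01 = 1/2, w10 = 1/2, w11 = -1

-1 1/2 1/2 -1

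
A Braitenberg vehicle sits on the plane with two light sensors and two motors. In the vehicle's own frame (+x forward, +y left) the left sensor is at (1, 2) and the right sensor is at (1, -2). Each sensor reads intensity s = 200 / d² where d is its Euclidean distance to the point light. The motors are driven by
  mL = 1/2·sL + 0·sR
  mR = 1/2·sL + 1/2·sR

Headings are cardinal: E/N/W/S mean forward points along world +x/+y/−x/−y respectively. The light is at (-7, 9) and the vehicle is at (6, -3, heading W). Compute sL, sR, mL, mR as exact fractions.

10/17 50/61 5/17 730/1037

left sensor world pos  = (5, -5); dL² = 340
right sensor world pos = (5, -1); dR² = 244
sL = 200/340 = 10/17
sR = 200/244 = 50/61
mL = 1/2·sL + 0·sR = 5/17
mR = 1/2·sL + 1/2·sR = 730/1037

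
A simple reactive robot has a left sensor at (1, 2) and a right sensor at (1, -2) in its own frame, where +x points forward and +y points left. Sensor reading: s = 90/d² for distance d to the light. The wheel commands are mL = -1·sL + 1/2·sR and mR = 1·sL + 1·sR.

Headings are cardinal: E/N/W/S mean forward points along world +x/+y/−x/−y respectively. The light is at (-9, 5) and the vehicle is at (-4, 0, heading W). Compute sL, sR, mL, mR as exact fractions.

18/13 18/5 27/65 324/65

left sensor world pos  = (-5, -2); dL² = 65
right sensor world pos = (-5, 2); dR² = 25
sL = 90/65 = 18/13
sR = 90/25 = 18/5
mL = -1·sL + 1/2·sR = 27/65
mR = 1·sL + 1·sR = 324/65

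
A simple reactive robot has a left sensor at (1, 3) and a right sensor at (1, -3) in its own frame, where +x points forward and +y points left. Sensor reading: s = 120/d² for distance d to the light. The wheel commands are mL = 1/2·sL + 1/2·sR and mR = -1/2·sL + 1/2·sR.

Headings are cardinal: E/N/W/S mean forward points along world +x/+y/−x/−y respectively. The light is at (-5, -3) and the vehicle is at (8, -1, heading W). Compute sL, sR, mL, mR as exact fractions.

left sensor world pos  = (7, -4); dL² = 145
right sensor world pos = (7, 2); dR² = 169
sL = 120/145 = 24/29
sR = 120/169 = 120/169
mL = 1/2·sL + 1/2·sR = 3768/4901
mR = -1/2·sL + 1/2·sR = -288/4901

24/29 120/169 3768/4901 -288/4901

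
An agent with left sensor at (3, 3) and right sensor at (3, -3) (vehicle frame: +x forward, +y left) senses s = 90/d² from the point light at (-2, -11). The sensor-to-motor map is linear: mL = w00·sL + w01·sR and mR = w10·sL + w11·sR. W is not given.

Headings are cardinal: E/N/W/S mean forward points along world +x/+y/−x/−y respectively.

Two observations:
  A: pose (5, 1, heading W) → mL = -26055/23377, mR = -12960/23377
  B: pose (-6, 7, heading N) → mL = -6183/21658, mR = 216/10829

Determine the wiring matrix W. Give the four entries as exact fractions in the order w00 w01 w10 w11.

obs A: pose=(5,1,W) → sL=90/97, sR=90/241, mL=-26055/23377, mR=-12960/23377
obs B: pose=(-6,7,N) → sL=9/49, sR=45/221, mL=-6183/21658, mR=216/10829
sensor matrix S = [[90/97, 90/241], [9/49, 45/221]]; det S = 30462480/253149533
solve [mL_A; mL_B] = S·[w00; w01] and [mR_A; mR_B] = S·[w10; w11]:
  w00 = -1, w01 = -1/2, w10 = -1, w11 = 1

-1 -1/2 -1 1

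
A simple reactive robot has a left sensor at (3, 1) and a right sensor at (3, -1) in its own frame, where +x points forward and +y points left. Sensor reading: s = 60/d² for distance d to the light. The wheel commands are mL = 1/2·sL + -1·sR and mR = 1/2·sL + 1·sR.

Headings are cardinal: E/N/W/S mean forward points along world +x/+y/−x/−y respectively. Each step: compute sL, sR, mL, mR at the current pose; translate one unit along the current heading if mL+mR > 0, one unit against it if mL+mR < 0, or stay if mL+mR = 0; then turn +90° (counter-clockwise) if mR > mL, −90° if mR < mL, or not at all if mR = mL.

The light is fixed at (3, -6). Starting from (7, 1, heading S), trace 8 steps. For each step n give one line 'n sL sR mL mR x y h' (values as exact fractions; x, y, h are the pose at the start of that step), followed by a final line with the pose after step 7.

n=0: pose=(7,1,S); sL=60/41, sR=12/5; mL=-342/205, mR=642/205; mL+mR=60/41 → advance +1; mR−mL=24/5 → turn +1·90°
n=1: pose=(7,0,E); sL=30/49, sR=30/37; mL=-915/1813, mR=2025/1813; mL+mR=30/49 → advance +1; mR−mL=60/37 → turn +1·90°
n=2: pose=(8,0,N); sL=60/97, sR=20/39; mL=-770/3783, mR=3110/3783; mL+mR=60/97 → advance +1; mR−mL=40/39 → turn +1·90°
n=3: pose=(8,1,W); sL=3/2, sR=15/17; mL=-9/68, mR=111/68; mL+mR=3/2 → advance +1; mR−mL=30/17 → turn +1·90°
n=4: pose=(7,1,S); sL=60/41, sR=12/5; mL=-342/205, mR=642/205; mL+mR=60/41 → advance +1; mR−mL=24/5 → turn +1·90°
n=5: pose=(7,0,E); sL=30/49, sR=30/37; mL=-915/1813, mR=2025/1813; mL+mR=30/49 → advance +1; mR−mL=60/37 → turn +1·90°
n=6: pose=(8,0,N); sL=60/97, sR=20/39; mL=-770/3783, mR=3110/3783; mL+mR=60/97 → advance +1; mR−mL=40/39 → turn +1·90°
n=7: pose=(8,1,W); sL=3/2, sR=15/17; mL=-9/68, mR=111/68; mL+mR=3/2 → advance +1; mR−mL=30/17 → turn +1·90°

0 60/41 12/5 -342/205 642/205 7 1 S
1 30/49 30/37 -915/1813 2025/1813 7 0 E
2 60/97 20/39 -770/3783 3110/3783 8 0 N
3 3/2 15/17 -9/68 111/68 8 1 W
4 60/41 12/5 -342/205 642/205 7 1 S
5 30/49 30/37 -915/1813 2025/1813 7 0 E
6 60/97 20/39 -770/3783 3110/3783 8 0 N
7 3/2 15/17 -9/68 111/68 8 1 W
final 7 1 S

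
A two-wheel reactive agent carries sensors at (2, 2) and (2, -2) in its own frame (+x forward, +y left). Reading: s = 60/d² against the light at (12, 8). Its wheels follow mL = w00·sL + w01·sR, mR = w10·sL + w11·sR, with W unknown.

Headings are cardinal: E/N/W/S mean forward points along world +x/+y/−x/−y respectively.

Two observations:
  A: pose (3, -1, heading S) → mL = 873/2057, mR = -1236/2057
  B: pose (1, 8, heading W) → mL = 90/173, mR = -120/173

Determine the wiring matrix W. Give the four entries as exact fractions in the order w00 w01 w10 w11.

1/2 1 -1 -1

obs A: pose=(3,-1,S) → sL=6/17, sR=30/121, mL=873/2057, mR=-1236/2057
obs B: pose=(1,8,W) → sL=60/173, sR=60/173, mL=90/173, mR=-120/173
sensor matrix S = [[6/17, 30/121], [60/173, 60/173]]; det S = 12960/355861
solve [mL_A; mL_B] = S·[w00; w01] and [mR_A; mR_B] = S·[w10; w11]:
  w00 = 1/2, w01 = 1, w10 = -1, w11 = -1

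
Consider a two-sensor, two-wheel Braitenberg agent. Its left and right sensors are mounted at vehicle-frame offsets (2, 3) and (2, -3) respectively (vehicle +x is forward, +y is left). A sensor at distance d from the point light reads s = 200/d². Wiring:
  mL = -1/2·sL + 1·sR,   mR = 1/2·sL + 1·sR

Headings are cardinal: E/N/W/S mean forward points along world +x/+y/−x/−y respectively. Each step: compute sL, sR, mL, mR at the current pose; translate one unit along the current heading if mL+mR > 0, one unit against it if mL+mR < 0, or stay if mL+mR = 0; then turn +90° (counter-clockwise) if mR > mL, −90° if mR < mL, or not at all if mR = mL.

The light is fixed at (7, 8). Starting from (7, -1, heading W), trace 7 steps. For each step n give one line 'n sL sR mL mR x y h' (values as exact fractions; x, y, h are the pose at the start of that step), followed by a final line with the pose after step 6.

n=0: pose=(7,-1,W); sL=50/37, sR=5; mL=160/37, mR=210/37; mL+mR=10 → advance +1; mR−mL=50/37 → turn +1·90°
n=1: pose=(6,-1,S); sL=8/5, sR=200/137; mL=452/685, mR=1548/685; mL+mR=400/137 → advance +1; mR−mL=8/5 → turn +1·90°
n=2: pose=(6,-2,E); sL=4, sR=20/17; mL=-14/17, mR=54/17; mL+mR=40/17 → advance +1; mR−mL=4 → turn +1·90°
n=3: pose=(7,-2,N); sL=200/73, sR=200/73; mL=100/73, mR=300/73; mL+mR=400/73 → advance +1; mR−mL=200/73 → turn +1·90°
n=4: pose=(7,-1,W); sL=50/37, sR=5; mL=160/37, mR=210/37; mL+mR=10 → advance +1; mR−mL=50/37 → turn +1·90°
n=5: pose=(6,-1,S); sL=8/5, sR=200/137; mL=452/685, mR=1548/685; mL+mR=400/137 → advance +1; mR−mL=8/5 → turn +1·90°
n=6: pose=(6,-2,E); sL=4, sR=20/17; mL=-14/17, mR=54/17; mL+mR=40/17 → advance +1; mR−mL=4 → turn +1·90°

0 50/37 5 160/37 210/37 7 -1 W
1 8/5 200/137 452/685 1548/685 6 -1 S
2 4 20/17 -14/17 54/17 6 -2 E
3 200/73 200/73 100/73 300/73 7 -2 N
4 50/37 5 160/37 210/37 7 -1 W
5 8/5 200/137 452/685 1548/685 6 -1 S
6 4 20/17 -14/17 54/17 6 -2 E
final 7 -2 N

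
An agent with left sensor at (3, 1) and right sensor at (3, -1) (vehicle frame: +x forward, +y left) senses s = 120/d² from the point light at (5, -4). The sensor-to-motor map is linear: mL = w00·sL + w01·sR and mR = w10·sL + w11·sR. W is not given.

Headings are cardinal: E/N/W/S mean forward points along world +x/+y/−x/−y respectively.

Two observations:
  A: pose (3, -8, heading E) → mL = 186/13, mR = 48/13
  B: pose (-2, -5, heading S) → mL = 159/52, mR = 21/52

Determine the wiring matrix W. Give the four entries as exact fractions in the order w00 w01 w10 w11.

obs A: pose=(3,-8,E) → sL=12, sR=60/13, mL=186/13, mR=48/13
obs B: pose=(-2,-5,S) → sL=30/13, sR=3/2, mL=159/52, mR=21/52
sensor matrix S = [[12, 60/13], [30/13, 3/2]]; det S = 1242/169
solve [mL_A; mL_B] = S·[w00; w01] and [mR_A; mR_B] = S·[w10; w11]:
  w00 = 1, w01 = 1/2, w10 = 1/2, w11 = -1/2

1 1/2 1/2 -1/2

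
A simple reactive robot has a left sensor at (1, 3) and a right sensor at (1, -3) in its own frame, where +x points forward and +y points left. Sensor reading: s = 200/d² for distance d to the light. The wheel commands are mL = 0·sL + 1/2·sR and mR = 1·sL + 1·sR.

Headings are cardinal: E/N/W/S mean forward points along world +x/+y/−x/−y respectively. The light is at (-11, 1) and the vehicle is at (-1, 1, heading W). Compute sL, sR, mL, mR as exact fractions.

20/9 20/9 10/9 40/9

left sensor world pos  = (-2, -2); dL² = 90
right sensor world pos = (-2, 4); dR² = 90
sL = 200/90 = 20/9
sR = 200/90 = 20/9
mL = 0·sL + 1/2·sR = 10/9
mR = 1·sL + 1·sR = 40/9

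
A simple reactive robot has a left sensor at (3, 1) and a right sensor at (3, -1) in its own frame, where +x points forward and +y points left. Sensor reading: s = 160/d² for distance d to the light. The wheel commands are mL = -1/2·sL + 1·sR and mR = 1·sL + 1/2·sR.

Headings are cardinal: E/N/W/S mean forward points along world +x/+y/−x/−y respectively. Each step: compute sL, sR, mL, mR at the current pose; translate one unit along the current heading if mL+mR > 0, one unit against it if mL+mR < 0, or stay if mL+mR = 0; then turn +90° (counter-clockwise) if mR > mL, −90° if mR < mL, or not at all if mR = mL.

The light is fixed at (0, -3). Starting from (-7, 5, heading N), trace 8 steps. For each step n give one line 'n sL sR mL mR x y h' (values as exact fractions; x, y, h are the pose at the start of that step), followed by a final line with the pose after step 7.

n=0: pose=(-7,5,N); sL=32/37, sR=160/157; mL=3408/5809, mR=7984/5809; mL+mR=11392/5809 → advance +1; mR−mL=4576/5809 → turn +1·90°
n=1: pose=(-7,6,W); sL=40/41, sR=4/5; mL=64/205, mR=282/205; mL+mR=346/205 → advance +1; mR−mL=218/205 → turn +1·90°
n=2: pose=(-8,6,S); sL=32/17, sR=160/117; mL=848/1989, mR=5104/1989; mL+mR=1984/663 → advance +1; mR−mL=4256/1989 → turn +1·90°
n=3: pose=(-8,5,E); sL=80/53, sR=80/37; mL=2760/1961, mR=5080/1961; mL+mR=7840/1961 → advance +1; mR−mL=2320/1961 → turn +1·90°
n=4: pose=(-7,5,N); sL=32/37, sR=160/157; mL=3408/5809, mR=7984/5809; mL+mR=11392/5809 → advance +1; mR−mL=4576/5809 → turn +1·90°
n=5: pose=(-7,6,W); sL=40/41, sR=4/5; mL=64/205, mR=282/205; mL+mR=346/205 → advance +1; mR−mL=218/205 → turn +1·90°
n=6: pose=(-8,6,S); sL=32/17, sR=160/117; mL=848/1989, mR=5104/1989; mL+mR=1984/663 → advance +1; mR−mL=4256/1989 → turn +1·90°
n=7: pose=(-8,5,E); sL=80/53, sR=80/37; mL=2760/1961, mR=5080/1961; mL+mR=7840/1961 → advance +1; mR−mL=2320/1961 → turn +1·90°

0 32/37 160/157 3408/5809 7984/5809 -7 5 N
1 40/41 4/5 64/205 282/205 -7 6 W
2 32/17 160/117 848/1989 5104/1989 -8 6 S
3 80/53 80/37 2760/1961 5080/1961 -8 5 E
4 32/37 160/157 3408/5809 7984/5809 -7 5 N
5 40/41 4/5 64/205 282/205 -7 6 W
6 32/17 160/117 848/1989 5104/1989 -8 6 S
7 80/53 80/37 2760/1961 5080/1961 -8 5 E
final -7 5 N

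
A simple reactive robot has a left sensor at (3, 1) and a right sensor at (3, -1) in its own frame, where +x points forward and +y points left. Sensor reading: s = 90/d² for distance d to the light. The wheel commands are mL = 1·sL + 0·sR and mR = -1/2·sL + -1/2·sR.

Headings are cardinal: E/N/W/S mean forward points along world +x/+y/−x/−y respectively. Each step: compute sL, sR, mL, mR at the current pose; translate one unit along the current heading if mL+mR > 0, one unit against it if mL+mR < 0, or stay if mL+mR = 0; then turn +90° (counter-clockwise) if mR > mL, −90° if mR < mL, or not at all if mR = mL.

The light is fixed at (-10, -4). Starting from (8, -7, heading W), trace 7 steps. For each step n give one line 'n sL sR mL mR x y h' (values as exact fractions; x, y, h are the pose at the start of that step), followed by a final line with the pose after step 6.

0 90/241 90/229 90/241 -21150/55189 8 -7 W
1 5/18 9/40 5/18 -181/720 9 -7 N
2 18/97 90/493 18/97 -8802/47821 9 -6 E
3 45/233 45/193 45/233 -9585/44969 10 -6 S
4 90/293 90/289 90/293 -26190/84677 10 -5 W
5 45/202 45/244 45/202 -10035/49288 11 -5 N
6 90/577 90/577 90/577 -90/577 11 -4 E
final 11 -4 S

n=0: pose=(8,-7,W); sL=90/241, sR=90/229; mL=90/241, mR=-21150/55189; mL+mR=-540/55189 → advance -1; mR−mL=-41760/55189 → turn -1·90°
n=1: pose=(9,-7,N); sL=5/18, sR=9/40; mL=5/18, mR=-181/720; mL+mR=19/720 → advance +1; mR−mL=-127/240 → turn -1·90°
n=2: pose=(9,-6,E); sL=18/97, sR=90/493; mL=18/97, mR=-8802/47821; mL+mR=72/47821 → advance +1; mR−mL=-17676/47821 → turn -1·90°
n=3: pose=(10,-6,S); sL=45/233, sR=45/193; mL=45/233, mR=-9585/44969; mL+mR=-900/44969 → advance -1; mR−mL=-18270/44969 → turn -1·90°
n=4: pose=(10,-5,W); sL=90/293, sR=90/289; mL=90/293, mR=-26190/84677; mL+mR=-180/84677 → advance -1; mR−mL=-52200/84677 → turn -1·90°
n=5: pose=(11,-5,N); sL=45/202, sR=45/244; mL=45/202, mR=-10035/49288; mL+mR=945/49288 → advance +1; mR−mL=-21015/49288 → turn -1·90°
n=6: pose=(11,-4,E); sL=90/577, sR=90/577; mL=90/577, mR=-90/577; mL+mR=0 → advance +0; mR−mL=-180/577 → turn -1·90°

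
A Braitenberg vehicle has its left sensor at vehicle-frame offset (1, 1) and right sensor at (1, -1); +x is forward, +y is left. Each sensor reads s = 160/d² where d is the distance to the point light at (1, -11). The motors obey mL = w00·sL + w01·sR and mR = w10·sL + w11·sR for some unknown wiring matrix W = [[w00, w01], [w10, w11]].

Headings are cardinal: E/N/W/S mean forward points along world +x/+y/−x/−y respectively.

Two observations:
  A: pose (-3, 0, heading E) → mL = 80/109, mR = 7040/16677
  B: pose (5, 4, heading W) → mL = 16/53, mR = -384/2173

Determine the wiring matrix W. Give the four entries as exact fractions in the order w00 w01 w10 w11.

0 1/2 -1 1

obs A: pose=(-3,0,E) → sL=160/153, sR=160/109, mL=80/109, mR=7040/16677
obs B: pose=(5,4,W) → sL=32/41, sR=32/53, mL=16/53, mR=-384/2173
sensor matrix S = [[160/153, 160/109], [32/41, 32/53]]; det S = -18636800/36239121
solve [mL_A; mL_B] = S·[w00; w01] and [mR_A; mR_B] = S·[w10; w11]:
  w00 = 0, w01 = 1/2, w10 = -1, w11 = 1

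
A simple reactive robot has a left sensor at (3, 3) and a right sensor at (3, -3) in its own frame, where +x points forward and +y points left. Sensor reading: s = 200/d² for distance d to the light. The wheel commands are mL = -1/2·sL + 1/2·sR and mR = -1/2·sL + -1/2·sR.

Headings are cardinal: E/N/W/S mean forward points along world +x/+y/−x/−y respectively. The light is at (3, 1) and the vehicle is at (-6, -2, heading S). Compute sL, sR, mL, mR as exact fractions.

25/9 10/9 -5/6 -35/18

left sensor world pos  = (-3, -5); dL² = 72
right sensor world pos = (-9, -5); dR² = 180
sL = 200/72 = 25/9
sR = 200/180 = 10/9
mL = -1/2·sL + 1/2·sR = -5/6
mR = -1/2·sL + -1/2·sR = -35/18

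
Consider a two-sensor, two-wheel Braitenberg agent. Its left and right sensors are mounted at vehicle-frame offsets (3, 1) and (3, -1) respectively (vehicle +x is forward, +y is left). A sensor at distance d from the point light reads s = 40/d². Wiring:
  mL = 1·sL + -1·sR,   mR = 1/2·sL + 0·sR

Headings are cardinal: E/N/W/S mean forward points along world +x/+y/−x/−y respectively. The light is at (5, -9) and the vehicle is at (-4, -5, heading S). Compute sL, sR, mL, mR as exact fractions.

left sensor world pos  = (-3, -8); dL² = 65
right sensor world pos = (-5, -8); dR² = 101
sL = 40/65 = 8/13
sR = 40/101 = 40/101
mL = 1·sL + -1·sR = 288/1313
mR = 1/2·sL + 0·sR = 4/13

8/13 40/101 288/1313 4/13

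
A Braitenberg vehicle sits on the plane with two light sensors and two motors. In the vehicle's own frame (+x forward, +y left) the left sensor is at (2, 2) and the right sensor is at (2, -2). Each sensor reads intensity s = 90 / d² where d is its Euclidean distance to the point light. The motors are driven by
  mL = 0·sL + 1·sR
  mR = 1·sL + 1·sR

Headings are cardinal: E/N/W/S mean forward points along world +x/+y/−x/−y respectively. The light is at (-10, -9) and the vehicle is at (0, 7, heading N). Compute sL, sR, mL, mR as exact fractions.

left sensor world pos  = (-2, 9); dL² = 388
right sensor world pos = (2, 9); dR² = 468
sL = 90/388 = 45/194
sR = 90/468 = 5/26
mL = 0·sL + 1·sR = 5/26
mR = 1·sL + 1·sR = 535/1261

45/194 5/26 5/26 535/1261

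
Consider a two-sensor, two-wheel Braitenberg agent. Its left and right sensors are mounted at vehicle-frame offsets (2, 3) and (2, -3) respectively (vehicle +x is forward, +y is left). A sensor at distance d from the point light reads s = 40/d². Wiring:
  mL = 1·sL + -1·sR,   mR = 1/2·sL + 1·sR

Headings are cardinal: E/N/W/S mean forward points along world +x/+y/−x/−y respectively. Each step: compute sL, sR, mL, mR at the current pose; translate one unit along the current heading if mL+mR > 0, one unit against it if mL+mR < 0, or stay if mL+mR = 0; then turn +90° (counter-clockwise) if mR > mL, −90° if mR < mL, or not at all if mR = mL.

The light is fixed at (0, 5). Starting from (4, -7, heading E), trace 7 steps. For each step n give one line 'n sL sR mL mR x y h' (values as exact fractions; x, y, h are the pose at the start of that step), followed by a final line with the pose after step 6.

n=0: pose=(4,-7,E); sL=40/117, sR=40/261; mL=640/3393, mR=1100/3393; mL+mR=20/39 → advance +1; mR−mL=460/3393 → turn +1·90°
n=1: pose=(5,-7,N); sL=5/13, sR=10/41; mL=75/533, mR=465/1066; mL+mR=15/26 → advance +1; mR−mL=315/1066 → turn +1·90°
n=2: pose=(5,-6,W); sL=8/41, sR=40/73; mL=-1056/2993, mR=1932/2993; mL+mR=12/41 → advance +1; mR−mL=2988/2993 → turn +1·90°
n=3: pose=(4,-6,S); sL=20/109, sR=4/17; mL=-96/1853, mR=606/1853; mL+mR=30/109 → advance +1; mR−mL=702/1853 → turn +1·90°
n=4: pose=(4,-7,E); sL=40/117, sR=40/261; mL=640/3393, mR=1100/3393; mL+mR=20/39 → advance +1; mR−mL=460/3393 → turn +1·90°
n=5: pose=(5,-7,N); sL=5/13, sR=10/41; mL=75/533, mR=465/1066; mL+mR=15/26 → advance +1; mR−mL=315/1066 → turn +1·90°
n=6: pose=(5,-6,W); sL=8/41, sR=40/73; mL=-1056/2993, mR=1932/2993; mL+mR=12/41 → advance +1; mR−mL=2988/2993 → turn +1·90°

0 40/117 40/261 640/3393 1100/3393 4 -7 E
1 5/13 10/41 75/533 465/1066 5 -7 N
2 8/41 40/73 -1056/2993 1932/2993 5 -6 W
3 20/109 4/17 -96/1853 606/1853 4 -6 S
4 40/117 40/261 640/3393 1100/3393 4 -7 E
5 5/13 10/41 75/533 465/1066 5 -7 N
6 8/41 40/73 -1056/2993 1932/2993 5 -6 W
final 4 -6 S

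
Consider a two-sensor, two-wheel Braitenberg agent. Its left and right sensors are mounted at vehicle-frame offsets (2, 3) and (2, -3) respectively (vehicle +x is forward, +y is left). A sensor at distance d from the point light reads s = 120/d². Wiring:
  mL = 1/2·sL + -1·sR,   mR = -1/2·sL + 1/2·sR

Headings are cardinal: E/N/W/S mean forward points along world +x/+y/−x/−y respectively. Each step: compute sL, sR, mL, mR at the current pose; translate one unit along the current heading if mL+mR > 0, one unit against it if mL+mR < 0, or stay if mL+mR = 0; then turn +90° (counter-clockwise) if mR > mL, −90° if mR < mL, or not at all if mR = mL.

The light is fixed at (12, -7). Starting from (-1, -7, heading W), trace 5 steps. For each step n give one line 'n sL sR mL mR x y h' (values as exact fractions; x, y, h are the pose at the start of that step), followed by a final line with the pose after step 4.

n=0: pose=(-1,-7,W); sL=20/39, sR=20/39; mL=-10/39, mR=0; mL+mR=-10/39 → advance -1; mR−mL=10/39 → turn +1·90°
n=1: pose=(0,-7,S); sL=24/17, sR=120/229; mL=708/3893, mR=-1728/3893; mL+mR=-60/229 → advance -1; mR−mL=-2436/3893 → turn -1·90°
n=2: pose=(0,-6,W); sL=3/5, sR=30/53; mL=-141/530, mR=-9/530; mL+mR=-15/53 → advance -1; mR−mL=66/265 → turn +1·90°
n=3: pose=(1,-6,S); sL=24/13, sR=120/197; mL=804/2561, mR=-1584/2561; mL+mR=-60/197 → advance -1; mR−mL=-2388/2561 → turn -1·90°
n=4: pose=(1,-5,W); sL=12/17, sR=60/97; mL=-438/1649, mR=-72/1649; mL+mR=-30/97 → advance -1; mR−mL=366/1649 → turn +1·90°

0 20/39 20/39 -10/39 0 -1 -7 W
1 24/17 120/229 708/3893 -1728/3893 0 -7 S
2 3/5 30/53 -141/530 -9/530 0 -6 W
3 24/13 120/197 804/2561 -1584/2561 1 -6 S
4 12/17 60/97 -438/1649 -72/1649 1 -5 W
final 2 -5 S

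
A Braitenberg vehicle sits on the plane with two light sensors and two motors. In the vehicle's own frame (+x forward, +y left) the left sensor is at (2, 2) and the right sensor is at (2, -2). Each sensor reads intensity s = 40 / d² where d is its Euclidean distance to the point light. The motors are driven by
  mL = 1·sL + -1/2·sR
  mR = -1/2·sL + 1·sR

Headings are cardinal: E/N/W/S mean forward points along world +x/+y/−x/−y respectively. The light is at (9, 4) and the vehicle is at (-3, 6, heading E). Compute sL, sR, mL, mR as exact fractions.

left sensor world pos  = (-1, 8); dL² = 116
right sensor world pos = (-1, 4); dR² = 100
sL = 40/116 = 10/29
sR = 40/100 = 2/5
mL = 1·sL + -1/2·sR = 21/145
mR = -1/2·sL + 1·sR = 33/145

10/29 2/5 21/145 33/145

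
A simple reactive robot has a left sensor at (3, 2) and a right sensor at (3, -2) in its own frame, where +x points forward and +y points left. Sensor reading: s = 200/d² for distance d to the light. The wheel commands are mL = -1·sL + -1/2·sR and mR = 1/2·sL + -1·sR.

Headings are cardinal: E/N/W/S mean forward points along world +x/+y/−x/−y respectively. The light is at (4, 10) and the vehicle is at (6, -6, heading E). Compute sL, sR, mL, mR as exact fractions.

left sensor world pos  = (9, -4); dL² = 221
right sensor world pos = (9, -8); dR² = 349
sL = 200/221 = 200/221
sR = 200/349 = 200/349
mL = -1·sL + -1/2·sR = -91900/77129
mR = 1/2·sL + -1·sR = -9300/77129

200/221 200/349 -91900/77129 -9300/77129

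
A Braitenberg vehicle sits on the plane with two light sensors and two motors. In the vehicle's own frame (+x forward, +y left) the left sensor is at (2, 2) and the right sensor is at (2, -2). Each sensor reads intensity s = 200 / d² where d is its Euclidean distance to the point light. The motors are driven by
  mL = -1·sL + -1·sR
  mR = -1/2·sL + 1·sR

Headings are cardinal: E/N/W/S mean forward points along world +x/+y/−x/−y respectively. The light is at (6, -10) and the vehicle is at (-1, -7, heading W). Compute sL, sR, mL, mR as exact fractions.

left sensor world pos  = (-3, -9); dL² = 82
right sensor world pos = (-3, -5); dR² = 106
sL = 200/82 = 100/41
sR = 200/106 = 100/53
mL = -1·sL + -1·sR = -9400/2173
mR = -1/2·sL + 1·sR = 1450/2173

100/41 100/53 -9400/2173 1450/2173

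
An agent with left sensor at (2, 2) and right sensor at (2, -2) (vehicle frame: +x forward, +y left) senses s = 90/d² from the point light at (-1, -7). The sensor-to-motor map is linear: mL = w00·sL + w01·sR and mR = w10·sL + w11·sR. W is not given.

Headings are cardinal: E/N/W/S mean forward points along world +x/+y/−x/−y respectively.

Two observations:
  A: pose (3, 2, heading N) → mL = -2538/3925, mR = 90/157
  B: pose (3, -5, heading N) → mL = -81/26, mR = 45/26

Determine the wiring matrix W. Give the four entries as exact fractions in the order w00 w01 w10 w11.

-1/2 -1/2 0 1

obs A: pose=(3,2,N) → sL=18/25, sR=90/157, mL=-2538/3925, mR=90/157
obs B: pose=(3,-5,N) → sL=9/2, sR=45/26, mL=-81/26, mR=45/26
sensor matrix S = [[18/25, 90/157], [9/2, 45/26]]; det S = -13608/10205
solve [mL_A; mL_B] = S·[w00; w01] and [mR_A; mR_B] = S·[w10; w11]:
  w00 = -1/2, w01 = -1/2, w10 = 0, w11 = 1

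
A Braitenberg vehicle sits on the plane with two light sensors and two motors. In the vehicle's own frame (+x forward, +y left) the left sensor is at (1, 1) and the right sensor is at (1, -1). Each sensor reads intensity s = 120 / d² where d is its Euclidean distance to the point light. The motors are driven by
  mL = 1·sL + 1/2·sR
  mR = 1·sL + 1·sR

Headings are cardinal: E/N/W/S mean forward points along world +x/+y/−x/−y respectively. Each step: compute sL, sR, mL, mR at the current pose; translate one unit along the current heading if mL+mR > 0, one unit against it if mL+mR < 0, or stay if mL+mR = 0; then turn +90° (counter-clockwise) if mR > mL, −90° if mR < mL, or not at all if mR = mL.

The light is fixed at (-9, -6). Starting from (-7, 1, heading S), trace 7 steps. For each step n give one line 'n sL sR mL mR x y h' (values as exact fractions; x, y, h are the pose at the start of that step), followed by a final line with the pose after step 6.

0 8/3 120/37 476/111 656/111 -7 1 S
1 60/29 60/17 1890/493 2760/493 -7 0 E
2 120/53 24/13 2196/689 2832/689 -6 0 N
3 3 30/17 66/17 81/17 -6 1 W
4 8/3 120/37 476/111 656/111 -7 1 S
5 60/29 60/17 1890/493 2760/493 -7 0 E
6 120/53 24/13 2196/689 2832/689 -6 0 N
final -6 1 W

n=0: pose=(-7,1,S); sL=8/3, sR=120/37; mL=476/111, mR=656/111; mL+mR=1132/111 → advance +1; mR−mL=60/37 → turn +1·90°
n=1: pose=(-7,0,E); sL=60/29, sR=60/17; mL=1890/493, mR=2760/493; mL+mR=4650/493 → advance +1; mR−mL=30/17 → turn +1·90°
n=2: pose=(-6,0,N); sL=120/53, sR=24/13; mL=2196/689, mR=2832/689; mL+mR=5028/689 → advance +1; mR−mL=12/13 → turn +1·90°
n=3: pose=(-6,1,W); sL=3, sR=30/17; mL=66/17, mR=81/17; mL+mR=147/17 → advance +1; mR−mL=15/17 → turn +1·90°
n=4: pose=(-7,1,S); sL=8/3, sR=120/37; mL=476/111, mR=656/111; mL+mR=1132/111 → advance +1; mR−mL=60/37 → turn +1·90°
n=5: pose=(-7,0,E); sL=60/29, sR=60/17; mL=1890/493, mR=2760/493; mL+mR=4650/493 → advance +1; mR−mL=30/17 → turn +1·90°
n=6: pose=(-6,0,N); sL=120/53, sR=24/13; mL=2196/689, mR=2832/689; mL+mR=5028/689 → advance +1; mR−mL=12/13 → turn +1·90°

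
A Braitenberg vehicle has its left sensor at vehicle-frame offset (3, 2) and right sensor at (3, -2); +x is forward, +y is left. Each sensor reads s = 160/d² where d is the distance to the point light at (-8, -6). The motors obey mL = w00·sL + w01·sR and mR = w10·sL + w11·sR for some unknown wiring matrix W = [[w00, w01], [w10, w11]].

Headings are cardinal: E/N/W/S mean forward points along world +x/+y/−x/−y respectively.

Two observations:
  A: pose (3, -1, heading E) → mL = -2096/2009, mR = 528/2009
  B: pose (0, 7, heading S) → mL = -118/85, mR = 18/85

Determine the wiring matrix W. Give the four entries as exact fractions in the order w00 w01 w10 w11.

obs A: pose=(3,-1,E) → sL=32/49, sR=32/41, mL=-2096/2009, mR=528/2009
obs B: pose=(0,7,S) → sL=4/5, sR=20/17, mL=-118/85, mR=18/85
sensor matrix S = [[32/49, 32/41], [4/5, 20/17]]; det S = 24576/170765
solve [mL_A; mL_B] = S·[w00; w01] and [mR_A; mR_B] = S·[w10; w11]:
  w00 = -1, w01 = -1/2, w10 = 1, w11 = -1/2

-1 -1/2 1 -1/2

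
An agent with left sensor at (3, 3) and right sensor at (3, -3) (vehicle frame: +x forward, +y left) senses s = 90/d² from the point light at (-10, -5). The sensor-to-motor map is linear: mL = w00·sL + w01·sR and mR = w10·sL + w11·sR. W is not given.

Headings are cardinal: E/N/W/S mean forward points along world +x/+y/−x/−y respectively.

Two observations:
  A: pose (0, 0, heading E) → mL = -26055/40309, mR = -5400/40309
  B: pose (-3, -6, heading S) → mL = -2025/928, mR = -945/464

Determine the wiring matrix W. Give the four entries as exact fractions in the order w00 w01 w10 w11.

-1 -1/2 1 -1

obs A: pose=(0,0,E) → sL=90/233, sR=90/173, mL=-26055/40309, mR=-5400/40309
obs B: pose=(-3,-6,S) → sL=45/58, sR=45/16, mL=-2025/928, mR=-945/464
sensor matrix S = [[90/233, 90/173], [45/58, 45/16]]; det S = 6384825/9351688
solve [mL_A; mL_B] = S·[w00; w01] and [mR_A; mR_B] = S·[w10; w11]:
  w00 = -1, w01 = -1/2, w10 = 1, w11 = -1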